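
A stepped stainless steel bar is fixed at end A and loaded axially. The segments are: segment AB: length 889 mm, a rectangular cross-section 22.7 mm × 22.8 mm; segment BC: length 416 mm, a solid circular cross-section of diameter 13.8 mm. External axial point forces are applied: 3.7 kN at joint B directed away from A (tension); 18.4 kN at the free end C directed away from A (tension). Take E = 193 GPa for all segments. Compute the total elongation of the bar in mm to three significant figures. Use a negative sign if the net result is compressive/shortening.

0.462 mm

Internal axial forces (sectioning from the free end, tension +): N_BC = 18.4 kN, N_AB = 22.1 kN.
A_AB = 517.6 mm².
A_BC = 149.6 mm².
δ_AB = 22100·889/(517.6·193000) = 0.1967 mm
δ_BC = 18400·416/(149.6·193000) = 0.2652 mm
δ = Σδ_i = 0.4618 mm.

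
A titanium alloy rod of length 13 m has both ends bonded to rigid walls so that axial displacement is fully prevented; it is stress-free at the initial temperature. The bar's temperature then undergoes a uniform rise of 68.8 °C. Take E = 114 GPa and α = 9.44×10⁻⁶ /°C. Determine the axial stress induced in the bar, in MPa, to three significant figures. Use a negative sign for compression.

-74.0 MPa

Free thermal expansion αLΔT = 9.44e-6 · 13000 · 68.8 = 8.443 mm.
The walls impose strain ε = −(8.443)/13000 = -6.4947e-04; σ = Eε = 114000 · -6.4947e-04 = -74.04 MPa.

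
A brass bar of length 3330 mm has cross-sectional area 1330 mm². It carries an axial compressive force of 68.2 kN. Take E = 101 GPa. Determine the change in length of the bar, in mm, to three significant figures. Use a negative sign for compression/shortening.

-1.69 mm

δ_mech = NL/(AE) = -68200·3330/(1330·101000) = -1.691 mm.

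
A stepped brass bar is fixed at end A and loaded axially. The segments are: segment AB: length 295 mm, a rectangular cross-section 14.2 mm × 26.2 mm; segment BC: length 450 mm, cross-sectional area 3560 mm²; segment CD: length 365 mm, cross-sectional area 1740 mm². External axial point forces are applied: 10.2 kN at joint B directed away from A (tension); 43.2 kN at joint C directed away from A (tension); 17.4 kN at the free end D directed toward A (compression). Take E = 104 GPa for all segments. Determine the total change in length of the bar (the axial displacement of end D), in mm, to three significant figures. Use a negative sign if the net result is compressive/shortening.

0.271 mm

Internal axial forces (sectioning from the free end, tension +): N_CD = -17.4 kN, N_BC = 25.8 kN, N_AB = 36 kN.
A_AB = 372 mm².
δ_AB = 36000·295/(372·104000) = 0.2745 mm
δ_BC = 25800·450/(3560·104000) = 0.03136 mm
δ_CD = -17400·365/(1740·104000) = -0.0351 mm
δ = Σδ_i = 0.2707 mm.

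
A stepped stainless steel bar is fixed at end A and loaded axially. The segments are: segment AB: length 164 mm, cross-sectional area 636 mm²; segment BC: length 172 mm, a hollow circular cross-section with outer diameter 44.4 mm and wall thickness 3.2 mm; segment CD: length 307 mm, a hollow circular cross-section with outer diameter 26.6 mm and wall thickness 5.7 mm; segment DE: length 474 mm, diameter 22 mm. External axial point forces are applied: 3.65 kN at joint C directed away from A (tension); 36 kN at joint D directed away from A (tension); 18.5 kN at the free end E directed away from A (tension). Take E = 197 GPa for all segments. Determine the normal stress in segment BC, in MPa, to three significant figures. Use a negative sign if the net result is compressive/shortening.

Internal axial forces (sectioning from the free end, tension +): N_DE = 18.5 kN, N_CD = 54.5 kN, N_BC = 58.15 kN, N_AB = 58.15 kN.
A_BC = 414.2 mm².
σ_BC = N_BC/A_BC = 58150/414.2 = 140.4 MPa.

140 MPa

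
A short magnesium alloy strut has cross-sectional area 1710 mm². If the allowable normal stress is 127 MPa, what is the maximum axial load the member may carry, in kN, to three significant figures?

217 kN

P_max = σ_allow · A = 127 · 1710 = 217200 N = 217.2 kN.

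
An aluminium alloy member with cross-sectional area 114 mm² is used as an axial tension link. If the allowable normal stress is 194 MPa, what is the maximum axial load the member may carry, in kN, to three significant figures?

22.1 kN

P_max = σ_allow · A = 194 · 114 = 22120 N = 22.12 kN.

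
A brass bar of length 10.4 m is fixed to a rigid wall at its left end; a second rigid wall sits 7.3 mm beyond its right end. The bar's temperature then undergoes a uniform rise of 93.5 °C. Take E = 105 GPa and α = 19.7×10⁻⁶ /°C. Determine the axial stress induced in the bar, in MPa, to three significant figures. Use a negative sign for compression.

Free thermal expansion αLΔT = 19.7e-6 · 10400 · 93.5 = 19.16 mm.
The walls engage after the gap closes; constrained expansion = 19.16 − 7.3 = 11.86 mm.
The walls impose strain ε = −(11.86)/10400 = -1.1400e-03; σ = Eε = 105000 · -1.1400e-03 = -119.7 MPa.

-120 MPa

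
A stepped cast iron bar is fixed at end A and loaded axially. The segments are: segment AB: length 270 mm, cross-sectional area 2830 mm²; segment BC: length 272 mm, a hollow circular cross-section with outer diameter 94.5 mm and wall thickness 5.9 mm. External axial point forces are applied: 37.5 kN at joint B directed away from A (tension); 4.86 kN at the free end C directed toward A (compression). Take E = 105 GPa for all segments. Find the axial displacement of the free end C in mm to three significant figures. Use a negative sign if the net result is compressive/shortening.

Internal axial forces (sectioning from the free end, tension +): N_BC = -4.86 kN, N_AB = 32.64 kN.
A_BC = 1642 mm².
δ_AB = 32640·270/(2830·105000) = 0.02966 mm
δ_BC = -4860·272/(1642·105000) = -0.007666 mm
δ = Σδ_i = 0.02199 mm.

0.0220 mm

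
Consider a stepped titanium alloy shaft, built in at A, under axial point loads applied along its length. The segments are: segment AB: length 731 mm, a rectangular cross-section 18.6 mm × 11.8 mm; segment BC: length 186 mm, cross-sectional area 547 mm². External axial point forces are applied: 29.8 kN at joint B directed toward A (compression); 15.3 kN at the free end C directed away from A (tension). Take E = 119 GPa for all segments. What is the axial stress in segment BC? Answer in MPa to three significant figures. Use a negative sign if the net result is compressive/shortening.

28.0 MPa

Internal axial forces (sectioning from the free end, tension +): N_BC = 15.3 kN, N_AB = -14.5 kN.
σ_BC = N_BC/A_BC = 15300/547 = 27.97 MPa.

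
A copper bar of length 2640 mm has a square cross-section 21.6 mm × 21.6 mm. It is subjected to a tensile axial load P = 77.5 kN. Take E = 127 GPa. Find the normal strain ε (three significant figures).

A = 466.6 mm².
σ = N/A = 166.1 MPa; ε = σ/E = 166.1/127000 = 1.308e-03.

0.00131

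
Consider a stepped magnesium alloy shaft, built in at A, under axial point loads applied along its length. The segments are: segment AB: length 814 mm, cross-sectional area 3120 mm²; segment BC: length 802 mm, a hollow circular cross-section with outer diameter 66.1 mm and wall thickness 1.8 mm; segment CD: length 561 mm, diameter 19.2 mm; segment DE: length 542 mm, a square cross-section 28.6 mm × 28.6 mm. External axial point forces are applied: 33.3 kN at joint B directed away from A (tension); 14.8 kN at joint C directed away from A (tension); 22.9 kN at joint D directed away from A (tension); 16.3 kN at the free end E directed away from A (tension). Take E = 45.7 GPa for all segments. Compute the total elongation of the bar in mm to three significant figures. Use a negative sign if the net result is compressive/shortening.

5.00 mm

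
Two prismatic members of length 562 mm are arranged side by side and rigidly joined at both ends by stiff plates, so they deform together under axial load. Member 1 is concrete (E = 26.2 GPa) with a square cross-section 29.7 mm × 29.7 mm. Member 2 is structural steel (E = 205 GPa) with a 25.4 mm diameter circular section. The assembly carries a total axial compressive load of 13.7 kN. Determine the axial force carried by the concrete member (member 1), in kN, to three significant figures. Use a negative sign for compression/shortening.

A_1 = 882.1 mm².
A_2 = 506.7 mm².
Equal strain + equilibrium ⇒ each member carries load in proportion to AE: A₁E₁ = 23110000 N, A₂E₂ = 103900000 N, ΣAE = 127000000 N.
F₁ = P·A₁E₁/ΣAE = -13700·23110000/127000000 = -2493 N.

-2.49 kN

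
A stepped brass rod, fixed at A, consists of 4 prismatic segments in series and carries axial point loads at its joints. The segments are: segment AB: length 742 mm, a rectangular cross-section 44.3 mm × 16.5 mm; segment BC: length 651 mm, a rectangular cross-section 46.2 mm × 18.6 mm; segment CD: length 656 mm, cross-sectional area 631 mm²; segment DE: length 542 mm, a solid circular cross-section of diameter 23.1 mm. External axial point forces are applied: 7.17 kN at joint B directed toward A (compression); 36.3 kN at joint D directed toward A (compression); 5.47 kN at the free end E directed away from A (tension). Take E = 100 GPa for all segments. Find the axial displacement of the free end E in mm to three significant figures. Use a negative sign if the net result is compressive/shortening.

-0.869 mm

Internal axial forces (sectioning from the free end, tension +): N_DE = 5.47 kN, N_CD = -30.83 kN, N_BC = -30.83 kN, N_AB = -38 kN.
A_AB = 730.9 mm².
A_BC = 859.3 mm².
A_DE = 419.1 mm².
δ_AB = -38000·742/(730.9·100000) = -0.3857 mm
δ_BC = -30830·651/(859.3·100000) = -0.2336 mm
δ_CD = -30830·656/(631·100000) = -0.3205 mm
δ_DE = 5470·542/(419.1·100000) = 0.07074 mm
δ = Σδ_i = -0.8691 mm.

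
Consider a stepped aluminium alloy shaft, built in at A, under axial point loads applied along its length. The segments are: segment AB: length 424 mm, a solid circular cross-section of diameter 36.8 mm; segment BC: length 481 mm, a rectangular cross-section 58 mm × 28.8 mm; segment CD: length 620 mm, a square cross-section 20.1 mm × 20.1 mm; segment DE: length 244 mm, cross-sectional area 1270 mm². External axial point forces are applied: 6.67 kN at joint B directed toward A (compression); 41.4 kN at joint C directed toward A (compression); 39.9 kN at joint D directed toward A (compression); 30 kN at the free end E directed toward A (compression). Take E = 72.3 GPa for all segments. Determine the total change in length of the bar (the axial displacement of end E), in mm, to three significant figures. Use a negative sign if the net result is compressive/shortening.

-2.66 mm

Internal axial forces (sectioning from the free end, tension +): N_DE = -30 kN, N_CD = -69.9 kN, N_BC = -111.3 kN, N_AB = -118 kN.
A_AB = 1064 mm².
A_BC = 1670 mm².
A_CD = 404 mm².
δ_AB = -118000·424/(1064·72300) = -0.6504 mm
δ_BC = -111300·481/(1670·72300) = -0.4433 mm
δ_CD = -69900·620/(404·72300) = -1.484 mm
δ_DE = -30000·244/(1270·72300) = -0.07972 mm
δ = Σδ_i = -2.657 mm.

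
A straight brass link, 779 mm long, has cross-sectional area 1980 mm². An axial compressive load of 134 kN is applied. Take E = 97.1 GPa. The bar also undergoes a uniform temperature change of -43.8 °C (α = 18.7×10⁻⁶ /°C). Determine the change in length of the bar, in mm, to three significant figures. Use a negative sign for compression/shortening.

-1.18 mm

δ_mech = NL/(AE) = -134000·779/(1980·97100) = -0.5429 mm.
δ_thermal = αLΔT = 18.7e-6·779·-43.8 = -0.638 mm.
δ = δ_mech + δ_thermal = -1.181 mm.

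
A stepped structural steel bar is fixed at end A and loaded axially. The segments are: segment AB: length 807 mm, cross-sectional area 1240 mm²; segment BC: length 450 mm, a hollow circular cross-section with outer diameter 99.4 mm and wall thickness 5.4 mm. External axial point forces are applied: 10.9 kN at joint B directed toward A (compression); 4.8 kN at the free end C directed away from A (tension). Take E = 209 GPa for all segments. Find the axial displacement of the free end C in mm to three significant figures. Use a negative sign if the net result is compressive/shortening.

-0.0125 mm

Internal axial forces (sectioning from the free end, tension +): N_BC = 4.8 kN, N_AB = -6.1 kN.
A_BC = 1595 mm².
δ_AB = -6100·807/(1240·209000) = -0.01899 mm
δ_BC = 4800·450/(1595·209000) = 0.006481 mm
δ = Σδ_i = -0.01251 mm.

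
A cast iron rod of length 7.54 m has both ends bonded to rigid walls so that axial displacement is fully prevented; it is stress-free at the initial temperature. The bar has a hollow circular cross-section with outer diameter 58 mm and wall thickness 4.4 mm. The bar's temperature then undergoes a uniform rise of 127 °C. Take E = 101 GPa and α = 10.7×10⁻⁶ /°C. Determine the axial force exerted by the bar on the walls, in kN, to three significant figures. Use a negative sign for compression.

-102 kN

Free thermal expansion αLΔT = 10.7e-6 · 7540 · 127 = 10.25 mm.
The walls impose strain ε = −(10.25)/7540 = -1.3589e-03; σ = Eε = 101000 · -1.3589e-03 = -137.2 MPa.
Wall reaction R = σ·A = -137.2·740.9 = -101700 N = -101.7 kN.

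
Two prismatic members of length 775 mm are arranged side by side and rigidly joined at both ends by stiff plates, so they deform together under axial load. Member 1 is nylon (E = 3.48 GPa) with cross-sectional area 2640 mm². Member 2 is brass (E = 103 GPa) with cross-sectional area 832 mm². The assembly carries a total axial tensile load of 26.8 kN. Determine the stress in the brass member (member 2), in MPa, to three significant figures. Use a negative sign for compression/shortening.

29.1 MPa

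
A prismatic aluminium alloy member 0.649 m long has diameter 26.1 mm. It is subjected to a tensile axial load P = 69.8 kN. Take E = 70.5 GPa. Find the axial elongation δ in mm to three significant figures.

1.20 mm

A = 535 mm².
δ_mech = NL/(AE) = 69800·649/(535·70500) = 1.201 mm.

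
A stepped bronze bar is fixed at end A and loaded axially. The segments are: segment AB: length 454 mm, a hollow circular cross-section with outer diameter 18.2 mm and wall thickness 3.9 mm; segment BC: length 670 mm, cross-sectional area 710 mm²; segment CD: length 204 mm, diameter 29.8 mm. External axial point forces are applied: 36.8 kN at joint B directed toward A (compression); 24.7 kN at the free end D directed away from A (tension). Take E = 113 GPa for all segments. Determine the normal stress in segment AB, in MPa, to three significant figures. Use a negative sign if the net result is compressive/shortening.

Internal axial forces (sectioning from the free end, tension +): N_CD = 24.7 kN, N_BC = 24.7 kN, N_AB = -12.1 kN.
A_AB = 175.2 mm².
σ_AB = N_AB/A_AB = -12100/175.2 = -69.06 MPa.

-69.1 MPa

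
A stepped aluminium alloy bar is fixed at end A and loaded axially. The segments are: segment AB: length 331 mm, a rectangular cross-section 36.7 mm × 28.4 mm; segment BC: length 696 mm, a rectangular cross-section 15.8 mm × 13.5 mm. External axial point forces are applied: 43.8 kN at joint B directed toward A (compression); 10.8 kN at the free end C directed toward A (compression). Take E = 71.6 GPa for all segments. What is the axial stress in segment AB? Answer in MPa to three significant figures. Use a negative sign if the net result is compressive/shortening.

-52.4 MPa

Internal axial forces (sectioning from the free end, tension +): N_BC = -10.8 kN, N_AB = -54.6 kN.
A_AB = 1042 mm².
σ_AB = N_AB/A_AB = -54600/1042 = -52.39 MPa.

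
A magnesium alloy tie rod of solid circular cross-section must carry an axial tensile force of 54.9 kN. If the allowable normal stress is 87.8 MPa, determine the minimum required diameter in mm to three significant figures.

Required area A ≥ P/σ_allow = 54900/87.8 = 625.3 mm².
For a solid circular section, d ≥ √(4A/π) = 28.22 mm.

28.2 mm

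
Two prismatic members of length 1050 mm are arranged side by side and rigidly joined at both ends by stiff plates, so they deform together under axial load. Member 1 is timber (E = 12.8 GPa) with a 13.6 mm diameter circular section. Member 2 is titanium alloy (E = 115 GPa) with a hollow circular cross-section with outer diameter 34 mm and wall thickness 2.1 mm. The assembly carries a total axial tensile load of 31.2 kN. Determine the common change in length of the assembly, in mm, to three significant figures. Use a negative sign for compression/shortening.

A_1 = 145.3 mm².
A_2 = 210.5 mm².
Equal strain + equilibrium ⇒ each member carries load in proportion to AE: A₁E₁ = 1859000 N, A₂E₂ = 24200000 N, ΣAE = 26060000 N.
δ = PL/ΣAE = 31200·1050/26060000 = 1.257 mm.

1.26 mm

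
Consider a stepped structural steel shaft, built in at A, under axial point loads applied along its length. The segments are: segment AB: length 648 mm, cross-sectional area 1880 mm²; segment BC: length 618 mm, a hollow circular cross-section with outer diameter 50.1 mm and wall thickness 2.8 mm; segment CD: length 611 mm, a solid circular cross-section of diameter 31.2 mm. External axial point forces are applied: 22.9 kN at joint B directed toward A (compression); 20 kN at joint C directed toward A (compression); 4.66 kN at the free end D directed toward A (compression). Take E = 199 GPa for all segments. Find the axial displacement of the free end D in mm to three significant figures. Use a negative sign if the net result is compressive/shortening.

Internal axial forces (sectioning from the free end, tension +): N_CD = -4.66 kN, N_BC = -24.66 kN, N_AB = -47.56 kN.
A_BC = 416.1 mm².
A_CD = 764.5 mm².
δ_AB = -47560·648/(1880·199000) = -0.08238 mm
δ_BC = -24660·618/(416.1·199000) = -0.1841 mm
δ_CD = -4660·611/(764.5·199000) = -0.01871 mm
δ = Σδ_i = -0.2852 mm.

-0.285 mm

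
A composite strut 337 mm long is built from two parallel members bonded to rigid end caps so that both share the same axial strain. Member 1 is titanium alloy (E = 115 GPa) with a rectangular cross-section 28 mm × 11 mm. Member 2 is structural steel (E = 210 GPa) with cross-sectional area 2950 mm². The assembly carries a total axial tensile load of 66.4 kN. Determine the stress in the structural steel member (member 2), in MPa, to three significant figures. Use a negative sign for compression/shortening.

21.3 MPa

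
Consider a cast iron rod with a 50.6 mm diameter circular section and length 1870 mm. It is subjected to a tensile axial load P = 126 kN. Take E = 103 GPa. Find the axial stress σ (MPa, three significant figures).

62.7 MPa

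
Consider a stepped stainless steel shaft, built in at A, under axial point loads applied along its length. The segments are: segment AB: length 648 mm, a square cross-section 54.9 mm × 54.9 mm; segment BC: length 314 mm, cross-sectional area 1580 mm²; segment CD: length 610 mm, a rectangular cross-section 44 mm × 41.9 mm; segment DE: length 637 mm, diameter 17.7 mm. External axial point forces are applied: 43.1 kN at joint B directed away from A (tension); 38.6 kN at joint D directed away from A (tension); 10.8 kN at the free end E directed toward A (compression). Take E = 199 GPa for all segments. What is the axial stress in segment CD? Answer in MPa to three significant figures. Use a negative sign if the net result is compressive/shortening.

15.1 MPa

Internal axial forces (sectioning from the free end, tension +): N_DE = -10.8 kN, N_CD = 27.8 kN, N_BC = 27.8 kN, N_AB = 70.9 kN.
A_CD = 1844 mm².
σ_CD = N_CD/A_CD = 27800/1844 = 15.08 MPa.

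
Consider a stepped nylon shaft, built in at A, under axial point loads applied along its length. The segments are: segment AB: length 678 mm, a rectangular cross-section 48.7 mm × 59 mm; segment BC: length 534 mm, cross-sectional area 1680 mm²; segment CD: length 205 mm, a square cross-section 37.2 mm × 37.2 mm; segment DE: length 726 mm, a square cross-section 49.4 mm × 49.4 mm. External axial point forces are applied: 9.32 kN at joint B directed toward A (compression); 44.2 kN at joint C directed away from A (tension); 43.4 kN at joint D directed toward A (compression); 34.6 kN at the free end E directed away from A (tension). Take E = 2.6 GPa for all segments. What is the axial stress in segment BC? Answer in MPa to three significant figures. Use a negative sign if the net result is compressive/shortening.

Internal axial forces (sectioning from the free end, tension +): N_DE = 34.6 kN, N_CD = -8.8 kN, N_BC = 35.4 kN, N_AB = 26.08 kN.
σ_BC = N_BC/A_BC = 35400/1680 = 21.07 MPa.

21.1 MPa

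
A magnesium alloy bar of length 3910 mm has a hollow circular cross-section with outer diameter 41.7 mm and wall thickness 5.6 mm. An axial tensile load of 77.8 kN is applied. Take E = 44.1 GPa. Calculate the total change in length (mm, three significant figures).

10.9 mm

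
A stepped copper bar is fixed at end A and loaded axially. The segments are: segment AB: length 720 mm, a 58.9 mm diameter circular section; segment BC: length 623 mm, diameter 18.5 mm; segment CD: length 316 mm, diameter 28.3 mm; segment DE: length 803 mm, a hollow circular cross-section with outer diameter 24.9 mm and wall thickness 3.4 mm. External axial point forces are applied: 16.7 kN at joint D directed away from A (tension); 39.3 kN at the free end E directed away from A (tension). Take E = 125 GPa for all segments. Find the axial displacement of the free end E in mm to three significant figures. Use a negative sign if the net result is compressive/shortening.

Internal axial forces (sectioning from the free end, tension +): N_DE = 39.3 kN, N_CD = 56 kN, N_BC = 56 kN, N_AB = 56 kN.
A_AB = 2725 mm².
A_BC = 268.8 mm².
A_CD = 629 mm².
A_DE = 229.7 mm².
δ_AB = 56000·720/(2725·125000) = 0.1184 mm
δ_BC = 56000·623/(268.8·125000) = 1.038 mm
δ_CD = 56000·316/(629·125000) = 0.2251 mm
δ_DE = 39300·803/(229.7·125000) = 1.099 mm
δ = Σδ_i = 2.481 mm.

2.48 mm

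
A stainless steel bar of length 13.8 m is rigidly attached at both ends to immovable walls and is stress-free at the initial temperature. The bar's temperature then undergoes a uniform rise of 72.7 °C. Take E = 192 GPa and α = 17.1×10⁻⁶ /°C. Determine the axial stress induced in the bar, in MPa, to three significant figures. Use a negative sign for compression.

-239 MPa

Free thermal expansion αLΔT = 17.1e-6 · 13800 · 72.7 = 17.16 mm.
The walls impose strain ε = −(17.16)/13800 = -1.2432e-03; σ = Eε = 192000 · -1.2432e-03 = -238.7 MPa.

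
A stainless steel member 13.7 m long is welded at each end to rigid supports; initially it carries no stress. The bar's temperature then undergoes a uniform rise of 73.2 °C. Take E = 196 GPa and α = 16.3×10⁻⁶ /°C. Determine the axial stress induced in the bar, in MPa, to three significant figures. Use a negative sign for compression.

-234 MPa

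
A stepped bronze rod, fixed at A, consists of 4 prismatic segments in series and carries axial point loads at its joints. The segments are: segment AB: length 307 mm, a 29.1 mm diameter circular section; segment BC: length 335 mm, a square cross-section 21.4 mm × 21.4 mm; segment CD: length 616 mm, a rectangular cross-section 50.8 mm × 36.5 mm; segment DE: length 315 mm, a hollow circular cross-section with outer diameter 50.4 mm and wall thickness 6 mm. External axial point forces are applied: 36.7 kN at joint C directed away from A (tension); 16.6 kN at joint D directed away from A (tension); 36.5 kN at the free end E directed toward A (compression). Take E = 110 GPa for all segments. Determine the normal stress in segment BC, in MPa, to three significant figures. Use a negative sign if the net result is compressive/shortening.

Internal axial forces (sectioning from the free end, tension +): N_DE = -36.5 kN, N_CD = -19.9 kN, N_BC = 16.8 kN, N_AB = 16.8 kN.
A_BC = 458 mm².
σ_BC = N_BC/A_BC = 16800/458 = 36.68 MPa.

36.7 MPa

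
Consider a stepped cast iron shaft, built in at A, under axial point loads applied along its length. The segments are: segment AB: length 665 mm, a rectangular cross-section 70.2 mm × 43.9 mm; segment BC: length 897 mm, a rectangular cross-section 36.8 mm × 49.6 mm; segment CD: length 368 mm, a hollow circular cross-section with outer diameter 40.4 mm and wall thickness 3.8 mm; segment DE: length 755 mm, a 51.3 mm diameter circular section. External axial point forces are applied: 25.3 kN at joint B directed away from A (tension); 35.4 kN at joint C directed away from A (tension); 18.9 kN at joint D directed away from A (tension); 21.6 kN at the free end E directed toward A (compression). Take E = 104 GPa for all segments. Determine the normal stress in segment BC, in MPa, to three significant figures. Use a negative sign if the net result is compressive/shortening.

17.9 MPa

Internal axial forces (sectioning from the free end, tension +): N_DE = -21.6 kN, N_CD = -2.7 kN, N_BC = 32.7 kN, N_AB = 58 kN.
A_BC = 1825 mm².
σ_BC = N_BC/A_BC = 32700/1825 = 17.92 MPa.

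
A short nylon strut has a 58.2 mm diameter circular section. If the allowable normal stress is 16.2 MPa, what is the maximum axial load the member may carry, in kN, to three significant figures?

A = 2660 mm².
P_max = σ_allow · A = 16.2 · 2660 = 43100 N = 43.1 kN.

43.1 kN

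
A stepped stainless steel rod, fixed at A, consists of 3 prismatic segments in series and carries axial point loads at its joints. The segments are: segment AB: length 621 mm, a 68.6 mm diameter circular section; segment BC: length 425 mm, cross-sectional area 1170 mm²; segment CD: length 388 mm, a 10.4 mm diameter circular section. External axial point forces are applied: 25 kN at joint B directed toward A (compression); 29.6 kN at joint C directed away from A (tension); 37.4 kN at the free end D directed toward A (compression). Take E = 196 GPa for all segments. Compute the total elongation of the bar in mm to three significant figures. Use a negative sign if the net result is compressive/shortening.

-0.914 mm

Internal axial forces (sectioning from the free end, tension +): N_CD = -37.4 kN, N_BC = -7.8 kN, N_AB = -32.8 kN.
A_AB = 3696 mm².
A_CD = 84.95 mm².
δ_AB = -32800·621/(3696·196000) = -0.02812 mm
δ_BC = -7800·425/(1170·196000) = -0.01446 mm
δ_CD = -37400·388/(84.95·196000) = -0.8715 mm
δ = Σδ_i = -0.9141 mm.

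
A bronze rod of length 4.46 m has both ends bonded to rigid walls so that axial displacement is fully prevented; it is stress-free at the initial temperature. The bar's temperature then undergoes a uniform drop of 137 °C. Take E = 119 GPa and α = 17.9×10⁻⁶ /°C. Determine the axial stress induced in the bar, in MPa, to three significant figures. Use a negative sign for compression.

Free thermal expansion αLΔT = 17.9e-6 · 4460 · -137 = -10.94 mm.
The walls impose strain ε = −(-10.94)/4460 = 2.4523e-03; σ = Eε = 119000 · 2.4523e-03 = 291.8 MPa.

292 MPa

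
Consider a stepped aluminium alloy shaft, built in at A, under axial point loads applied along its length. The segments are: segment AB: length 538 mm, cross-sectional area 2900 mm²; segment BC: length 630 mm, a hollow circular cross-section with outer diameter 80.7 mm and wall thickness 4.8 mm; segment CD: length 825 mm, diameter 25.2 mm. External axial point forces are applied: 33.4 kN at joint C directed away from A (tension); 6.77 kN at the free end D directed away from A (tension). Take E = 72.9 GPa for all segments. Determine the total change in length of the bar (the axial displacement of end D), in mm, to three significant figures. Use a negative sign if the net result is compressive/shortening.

Internal axial forces (sectioning from the free end, tension +): N_CD = 6.77 kN, N_BC = 40.17 kN, N_AB = 40.17 kN.
A_BC = 1145 mm².
A_CD = 498.8 mm².
δ_AB = 40170·538/(2900·72900) = 0.1022 mm
δ_BC = 40170·630/(1145·72900) = 0.3033 mm
δ_CD = 6770·825/(498.8·72900) = 0.1536 mm
δ = Σδ_i = 0.5591 mm.

0.559 mm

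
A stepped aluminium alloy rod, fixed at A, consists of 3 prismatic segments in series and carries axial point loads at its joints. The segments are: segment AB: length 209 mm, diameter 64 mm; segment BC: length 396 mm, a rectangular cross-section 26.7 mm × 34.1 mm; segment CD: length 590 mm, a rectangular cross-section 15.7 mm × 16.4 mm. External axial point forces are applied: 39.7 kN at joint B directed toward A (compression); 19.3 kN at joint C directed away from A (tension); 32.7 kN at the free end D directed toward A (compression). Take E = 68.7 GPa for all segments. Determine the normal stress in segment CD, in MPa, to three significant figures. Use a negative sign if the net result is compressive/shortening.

Internal axial forces (sectioning from the free end, tension +): N_CD = -32.7 kN, N_BC = -13.4 kN, N_AB = -53.1 kN.
A_CD = 257.5 mm².
σ_CD = N_CD/A_CD = -32700/257.5 = -127 MPa.

-127 MPa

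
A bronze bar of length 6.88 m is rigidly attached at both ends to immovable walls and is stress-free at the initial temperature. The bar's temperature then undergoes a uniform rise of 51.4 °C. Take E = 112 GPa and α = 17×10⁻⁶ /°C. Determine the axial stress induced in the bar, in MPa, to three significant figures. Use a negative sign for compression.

Free thermal expansion αLΔT = 17e-6 · 6880 · 51.4 = 6.012 mm.
The walls impose strain ε = −(6.012)/6880 = -8.7380e-04; σ = Eε = 112000 · -8.7380e-04 = -97.87 MPa.

-97.9 MPa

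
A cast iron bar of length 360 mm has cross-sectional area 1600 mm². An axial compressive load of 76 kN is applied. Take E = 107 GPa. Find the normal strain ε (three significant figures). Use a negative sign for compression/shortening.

-4.44e-04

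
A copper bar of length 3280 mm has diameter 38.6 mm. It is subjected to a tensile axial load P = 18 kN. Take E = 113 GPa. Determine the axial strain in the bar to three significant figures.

A = 1170 mm².
σ = N/A = 15.38 MPa; ε = σ/E = 15.38/113000 = 1.361e-04.

1.36e-04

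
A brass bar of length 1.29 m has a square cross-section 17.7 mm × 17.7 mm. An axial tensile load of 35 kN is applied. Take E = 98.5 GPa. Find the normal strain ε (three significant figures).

A = 313.3 mm².
σ = N/A = 111.7 MPa; ε = σ/E = 111.7/98500 = 1.134e-03.

0.00113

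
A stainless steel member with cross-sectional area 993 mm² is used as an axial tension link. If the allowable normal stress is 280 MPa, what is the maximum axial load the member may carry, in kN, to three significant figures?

P_max = σ_allow · A = 280 · 993 = 278000 N = 278 kN.

278 kN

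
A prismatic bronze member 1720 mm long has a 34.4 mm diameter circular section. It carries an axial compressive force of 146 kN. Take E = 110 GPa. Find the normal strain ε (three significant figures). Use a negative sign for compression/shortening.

-0.00143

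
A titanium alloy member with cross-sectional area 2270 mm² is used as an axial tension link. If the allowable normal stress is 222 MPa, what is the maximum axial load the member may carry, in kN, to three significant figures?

504 kN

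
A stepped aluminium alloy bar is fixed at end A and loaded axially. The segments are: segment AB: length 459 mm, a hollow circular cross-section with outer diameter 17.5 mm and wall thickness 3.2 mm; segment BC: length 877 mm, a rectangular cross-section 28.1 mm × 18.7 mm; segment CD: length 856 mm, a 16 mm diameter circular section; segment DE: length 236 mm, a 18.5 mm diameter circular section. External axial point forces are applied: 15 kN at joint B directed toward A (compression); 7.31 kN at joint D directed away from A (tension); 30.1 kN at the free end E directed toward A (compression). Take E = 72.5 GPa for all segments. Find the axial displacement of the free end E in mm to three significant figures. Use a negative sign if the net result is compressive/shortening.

-3.89 mm

Internal axial forces (sectioning from the free end, tension +): N_DE = -30.1 kN, N_CD = -22.79 kN, N_BC = -22.79 kN, N_AB = -37.79 kN.
A_AB = 143.8 mm².
A_BC = 525.5 mm².
A_CD = 201.1 mm².
A_DE = 268.8 mm².
δ_AB = -37790·459/(143.8·72500) = -1.664 mm
δ_BC = -22790·877/(525.5·72500) = -0.5246 mm
δ_CD = -22790·856/(201.1·72500) = -1.338 mm
δ_DE = -30100·236/(268.8·72500) = -0.3645 mm
δ = Σδ_i = -3.892 mm.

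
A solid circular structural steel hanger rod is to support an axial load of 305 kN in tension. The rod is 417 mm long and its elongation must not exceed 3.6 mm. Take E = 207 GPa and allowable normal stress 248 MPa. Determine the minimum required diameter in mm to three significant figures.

39.6 mm

Required area A ≥ P/σ_allow = 305000/248 = 1230 mm².
For a solid circular section, d ≥ √(4A/π) = 39.57 mm.
Elongation limit: A ≥ PL/(Eδ_allow) = 305000·417/(207000·3.6) = 170.7 mm² ⇒ d ≥ 14.74 mm.
The stress limit governs.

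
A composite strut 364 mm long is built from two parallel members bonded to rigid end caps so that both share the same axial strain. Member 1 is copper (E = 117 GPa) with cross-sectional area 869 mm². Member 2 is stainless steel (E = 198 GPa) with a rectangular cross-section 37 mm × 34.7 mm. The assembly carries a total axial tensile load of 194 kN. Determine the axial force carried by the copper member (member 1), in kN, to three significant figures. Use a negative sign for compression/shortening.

A_2 = 1284 mm².
Equal strain + equilibrium ⇒ each member carries load in proportion to AE: A₁E₁ = 101700000 N, A₂E₂ = 254200000 N, ΣAE = 355900000 N.
F₁ = P·A₁E₁/ΣAE = 194000·101700000/355900000 = 55420 N.

55.4 kN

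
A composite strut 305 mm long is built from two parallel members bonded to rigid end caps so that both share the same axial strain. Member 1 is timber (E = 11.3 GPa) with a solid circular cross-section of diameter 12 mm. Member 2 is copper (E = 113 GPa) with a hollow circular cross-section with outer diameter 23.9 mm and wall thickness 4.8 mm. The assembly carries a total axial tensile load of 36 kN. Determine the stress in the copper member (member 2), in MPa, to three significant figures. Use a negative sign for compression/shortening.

120 MPa

A_1 = 113.1 mm².
A_2 = 288 mm².
Equal strain + equilibrium ⇒ each member carries load in proportion to AE: A₁E₁ = 1278000 N, A₂E₂ = 32550000 N, ΣAE = 33820000 N.
σ₂ = P·E₂/ΣAE = 36000·113000/33820000 = 120.3 MPa.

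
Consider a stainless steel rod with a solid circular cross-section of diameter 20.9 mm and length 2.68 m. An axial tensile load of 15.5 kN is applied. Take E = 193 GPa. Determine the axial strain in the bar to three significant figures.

A = 343.1 mm².
σ = N/A = 45.18 MPa; ε = σ/E = 45.18/193000 = 2.341e-04.

2.34e-04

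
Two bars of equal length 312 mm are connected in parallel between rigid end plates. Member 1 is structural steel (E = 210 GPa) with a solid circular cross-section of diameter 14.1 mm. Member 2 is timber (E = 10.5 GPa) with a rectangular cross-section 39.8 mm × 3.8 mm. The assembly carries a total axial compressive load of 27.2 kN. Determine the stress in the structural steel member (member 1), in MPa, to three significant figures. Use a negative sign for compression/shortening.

A_1 = 156.1 mm².
A_2 = 151.2 mm².
Equal strain + equilibrium ⇒ each member carries load in proportion to AE: A₁E₁ = 32790000 N, A₂E₂ = 1588000 N, ΣAE = 34380000 N.
σ₁ = P·E₁/ΣAE = -27200·210000/34380000 = -166.2 MPa.

-166 MPa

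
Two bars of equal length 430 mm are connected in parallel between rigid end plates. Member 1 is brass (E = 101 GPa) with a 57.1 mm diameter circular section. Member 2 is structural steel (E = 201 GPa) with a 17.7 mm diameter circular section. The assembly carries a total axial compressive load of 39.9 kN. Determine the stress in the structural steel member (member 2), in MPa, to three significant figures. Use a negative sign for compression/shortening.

-26.0 MPa

A_1 = 2561 mm².
A_2 = 246.1 mm².
Equal strain + equilibrium ⇒ each member carries load in proportion to AE: A₁E₁ = 258600000 N, A₂E₂ = 49460000 N, ΣAE = 308100000 N.
σ₂ = P·E₂/ΣAE = -39900·201000/308100000 = -26.03 MPa.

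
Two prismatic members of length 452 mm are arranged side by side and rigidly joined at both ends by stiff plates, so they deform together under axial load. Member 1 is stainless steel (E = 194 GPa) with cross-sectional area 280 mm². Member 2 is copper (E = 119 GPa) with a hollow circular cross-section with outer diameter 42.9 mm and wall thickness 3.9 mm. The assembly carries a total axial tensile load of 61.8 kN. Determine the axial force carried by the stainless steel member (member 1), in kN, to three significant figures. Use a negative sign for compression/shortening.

A_2 = 477.8 mm².
Equal strain + equilibrium ⇒ each member carries load in proportion to AE: A₁E₁ = 54320000 N, A₂E₂ = 56860000 N, ΣAE = 111200000 N.
F₁ = P·A₁E₁/ΣAE = 61800·54320000/111200000 = 30190 N.

30.2 kN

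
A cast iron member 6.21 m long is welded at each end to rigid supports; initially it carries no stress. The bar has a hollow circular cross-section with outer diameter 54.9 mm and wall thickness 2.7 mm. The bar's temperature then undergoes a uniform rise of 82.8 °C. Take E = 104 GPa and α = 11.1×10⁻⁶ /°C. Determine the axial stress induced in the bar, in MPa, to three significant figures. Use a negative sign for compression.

Free thermal expansion αLΔT = 11.1e-6 · 6210 · 82.8 = 5.707 mm.
The walls impose strain ε = −(5.707)/6210 = -9.1908e-04; σ = Eε = 104000 · -9.1908e-04 = -95.58 MPa.

-95.6 MPa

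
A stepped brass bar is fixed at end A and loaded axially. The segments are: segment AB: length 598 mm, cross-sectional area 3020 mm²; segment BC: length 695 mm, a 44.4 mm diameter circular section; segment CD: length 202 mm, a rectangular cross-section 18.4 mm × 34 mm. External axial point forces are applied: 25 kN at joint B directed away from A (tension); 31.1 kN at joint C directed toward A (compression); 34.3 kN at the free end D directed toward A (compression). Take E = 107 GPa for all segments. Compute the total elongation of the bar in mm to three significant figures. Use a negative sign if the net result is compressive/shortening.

Internal axial forces (sectioning from the free end, tension +): N_CD = -34.3 kN, N_BC = -65.4 kN, N_AB = -40.4 kN.
A_BC = 1548 mm².
A_CD = 625.6 mm².
δ_AB = -40400·598/(3020·107000) = -0.07476 mm
δ_BC = -65400·695/(1548·107000) = -0.2744 mm
δ_CD = -34300·202/(625.6·107000) = -0.1035 mm
δ = Σδ_i = -0.4526 mm.

-0.453 mm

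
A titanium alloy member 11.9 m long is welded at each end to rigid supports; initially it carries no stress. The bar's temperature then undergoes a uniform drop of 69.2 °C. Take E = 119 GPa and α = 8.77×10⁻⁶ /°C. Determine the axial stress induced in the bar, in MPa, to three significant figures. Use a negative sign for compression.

72.2 MPa

Free thermal expansion αLΔT = 8.77e-6 · 11900 · -69.2 = -7.222 mm.
The walls impose strain ε = −(-7.222)/11900 = 6.0688e-04; σ = Eε = 119000 · 6.0688e-04 = 72.22 MPa.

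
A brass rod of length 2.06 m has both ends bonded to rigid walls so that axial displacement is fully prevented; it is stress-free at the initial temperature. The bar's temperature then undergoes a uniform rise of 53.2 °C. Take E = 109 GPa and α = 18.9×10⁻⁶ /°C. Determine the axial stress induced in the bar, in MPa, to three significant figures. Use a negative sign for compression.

Free thermal expansion αLΔT = 18.9e-6 · 2060 · 53.2 = 2.071 mm.
The walls impose strain ε = −(2.071)/2060 = -1.0055e-03; σ = Eε = 109000 · -1.0055e-03 = -109.6 MPa.

-110 MPa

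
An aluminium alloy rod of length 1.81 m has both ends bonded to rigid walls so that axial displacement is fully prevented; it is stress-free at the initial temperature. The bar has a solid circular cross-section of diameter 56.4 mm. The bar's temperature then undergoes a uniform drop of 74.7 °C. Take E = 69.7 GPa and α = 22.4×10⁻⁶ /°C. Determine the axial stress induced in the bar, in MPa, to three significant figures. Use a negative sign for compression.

Free thermal expansion αLΔT = 22.4e-6 · 1810 · -74.7 = -3.029 mm.
The walls impose strain ε = −(-3.029)/1810 = 1.6733e-03; σ = Eε = 69700 · 1.6733e-03 = 116.6 MPa.

117 MPa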